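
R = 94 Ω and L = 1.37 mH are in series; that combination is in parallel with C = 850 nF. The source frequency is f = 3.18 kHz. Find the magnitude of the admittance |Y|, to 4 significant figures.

17.20 mS

ω = 2πf = 19980 rad/s
X_L = ωL = 27.37 Ω
X_C = 1/(ωC) = 58.88 Ω
Branch 1 (R+jX_L): Z₁ = 94.00 + j27.37 Ω, |Z₁| = 97.90 Ω
Branch 2 (−jX_C): Z₂ = −j58.88 Ω
Parallel: Z = Z₁Z₂/(Z₁+Z₂), |Z| = 58.15 Ω, ∠Z = -55.23°
|Y| = 1/|Z| = 17.20 mS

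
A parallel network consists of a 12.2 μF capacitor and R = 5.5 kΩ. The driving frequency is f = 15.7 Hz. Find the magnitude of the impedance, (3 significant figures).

ω = 2πf = 98.65 rad/s
X_C = 1/(ωC) = 831 Ω
Parallel: admittances add. Y = 1/R + jωC
Y = (0.000182 + j0.00120) S
|Y| = 0.00122 S → |Z| = 1/|Y| = 822 Ω, ∠Z = −∠Y = -81.4°

822 Ω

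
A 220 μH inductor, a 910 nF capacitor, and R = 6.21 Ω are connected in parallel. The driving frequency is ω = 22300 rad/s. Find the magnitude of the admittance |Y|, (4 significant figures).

X_L = ωL = 4.906 Ω
X_C = 1/(ωC) = 49.28 Ω
Parallel: admittances add. Y = 1/R + 1/(jωL) + jωC
Y = (0.1610 − j0.1835) S
|Y| = 0.2442 S → |Z| = 1/|Y| = 4.096 Ω, ∠Z = −∠Y = 48.74°

244.2 mS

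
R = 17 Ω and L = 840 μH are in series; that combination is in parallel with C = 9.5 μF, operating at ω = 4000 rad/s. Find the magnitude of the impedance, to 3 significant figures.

16.0 Ω

X_L = ωL = 3.36 Ω
X_C = 1/(ωC) = 26.3 Ω
Branch 1 (R+jX_L): Z₁ = 17.0 + j3.36 Ω, |Z₁| = 17.3 Ω
Branch 2 (−jX_C): Z₂ = −j26.3 Ω
Parallel: Z = Z₁Z₂/(Z₁+Z₂), |Z| = 16.0 Ω, ∠Z = -25.3°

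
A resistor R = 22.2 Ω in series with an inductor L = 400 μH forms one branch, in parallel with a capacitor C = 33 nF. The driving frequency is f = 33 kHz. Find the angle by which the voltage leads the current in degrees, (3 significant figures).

55.7°

ω = 2πf = 207300 rad/s
X_L = ωL = 82.9 Ω
X_C = 1/(ωC) = 146 Ω
Branch 1 (R+jX_L): Z₁ = 22.2 + j82.9 Ω, |Z₁| = 85.9 Ω
Branch 2 (−jX_C): Z₂ = −j146 Ω
Parallel: Z = Z₁Z₂/(Z₁+Z₂), |Z| = 187 Ω, ∠Z = 55.7°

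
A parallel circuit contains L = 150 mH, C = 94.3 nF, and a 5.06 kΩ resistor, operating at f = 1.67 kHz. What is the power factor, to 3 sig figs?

0.487

ω = 2πf = 10490 rad/s
X_L = ωL = 1570 Ω
X_C = 1/(ωC) = 1010 Ω
Parallel: admittances add. Y = 1/R + 1/(jωL) + jωC
Y = (0.000198 + j0.000354) S
|Y| = 0.000406 S → |Z| = 1/|Y| = 2470 Ω, ∠Z = −∠Y = -60.8°
cos φ = cos(-60.8°) = 0.487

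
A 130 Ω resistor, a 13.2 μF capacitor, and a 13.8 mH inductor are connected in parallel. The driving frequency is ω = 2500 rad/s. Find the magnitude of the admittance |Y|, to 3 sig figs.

8.68 mS

X_L = ωL = 34.5 Ω
X_C = 1/(ωC) = 30.3 Ω
Parallel: admittances add. Y = 1/R + 1/(jωL) + jωC
Y = (0.00769 + j0.00401) S
|Y| = 0.00868 S → |Z| = 1/|Y| = 115 Ω, ∠Z = −∠Y = -27.6°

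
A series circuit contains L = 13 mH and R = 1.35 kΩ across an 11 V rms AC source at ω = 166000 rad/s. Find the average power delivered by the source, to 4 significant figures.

X_L = ωL = 2158 Ω
Z = 1350 + j2158 Ω
|Z| = √(1350² + 2158²) = 2545 Ω
∠Z = arctan(2158/1350) = 57.97°
I = V/|Z| = 4.321 mA
P = VI cos φ = 11 × 0.004321 × cos(57.97°) = 25.21 mW

25.21 mW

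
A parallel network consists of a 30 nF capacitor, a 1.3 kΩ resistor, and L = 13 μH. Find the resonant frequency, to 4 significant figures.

254.9 kHz

ω₀ = 1/√(LC) = 1/√(1.3e-05 × 3e-08) = 1.601e+06 rad/s
f₀ = ω₀/(2π) = 254.9 kHz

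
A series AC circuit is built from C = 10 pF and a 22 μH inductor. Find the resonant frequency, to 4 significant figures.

ω₀ = 1/√(LC) = 1/√(2.2e-05 × 1e-11) = 6.742e+07 rad/s
f₀ = ω₀/(2π) = 10.73 MHz

10.73 MHz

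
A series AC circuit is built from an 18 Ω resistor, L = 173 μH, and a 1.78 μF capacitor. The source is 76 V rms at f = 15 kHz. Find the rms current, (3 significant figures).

ω = 2πf = 94250 rad/s
X_L = ωL = 16.3 Ω
X_C = 1/(ωC) = 5.96 Ω
Net reactance X = X_L − X_C = 10.3 Ω
Z = 18.0 + j10.3 Ω
|Z| = √(18.0² + 10.3²) = 20.8 Ω
I = V/|Z| = 76/20.8 = 3.66 A

3.66 A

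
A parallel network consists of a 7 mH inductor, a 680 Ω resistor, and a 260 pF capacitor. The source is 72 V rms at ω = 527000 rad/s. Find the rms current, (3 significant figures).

X_L = ωL = 3690 Ω
X_C = 1/(ωC) = 7300 Ω
Parallel: admittances add. Y = 1/R + 1/(jωL) + jωC
Y = (0.00147 − j0.000134) S
|Y| = 0.00148 S → |Z| = 1/|Y| = 677 Ω, ∠Z = −∠Y = 5.21°
I = V/|Z| = 72/677 = 106 mA

106 mA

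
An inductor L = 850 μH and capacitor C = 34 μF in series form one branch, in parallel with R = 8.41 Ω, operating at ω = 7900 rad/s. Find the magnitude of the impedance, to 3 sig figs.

2.82 Ω

X_L = ωL = 6.71 Ω
X_C = 1/(ωC) = 3.72 Ω
Branch 1: Z₁ = R = 8.41 Ω
Branch 2 (series LC): Z₂ = j(X_L − X_C) = j2.99 Ω
Parallel: Z = Z₁Z₂/(Z₁+Z₂), |Z| = 2.82 Ω, ∠Z = 70.4°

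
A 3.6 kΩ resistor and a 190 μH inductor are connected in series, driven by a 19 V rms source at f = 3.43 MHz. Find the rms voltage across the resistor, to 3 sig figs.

ω = 2πf = 2.155e+07 rad/s
X_L = ωL = 4090 Ω
Z = 3600 + j4090 Ω
|Z| = √(3600² + 4090²) = 5450 Ω
I = V/|Z| = 3.48 mA
V_R = I·|Z_R| = 0.00348 × 3600 = 12.5 V

12.5 V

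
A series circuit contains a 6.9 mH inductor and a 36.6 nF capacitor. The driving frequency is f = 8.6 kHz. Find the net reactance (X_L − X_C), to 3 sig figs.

-133 Ω

ω = 2πf = 54040 rad/s
X_L = ωL = 373 Ω
X_C = 1/(ωC) = 506 Ω
X = 373 − 506 = -133 Ω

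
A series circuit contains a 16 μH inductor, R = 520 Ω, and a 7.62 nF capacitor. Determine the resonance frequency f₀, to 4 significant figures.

455.8 kHz

ω₀ = 1/√(LC) = 1/√(1.6e-05 × 7.62e-09) = 2.864e+06 rad/s
f₀ = ω₀/(2π) = 455.8 kHz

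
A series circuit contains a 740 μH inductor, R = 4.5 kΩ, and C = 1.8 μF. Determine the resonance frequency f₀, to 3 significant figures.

ω₀ = 1/√(LC) = 1/√(0.00074 × 1.8e-06) = 27400 rad/s
f₀ = ω₀/(2π) = 4.36 kHz

4.36 kHz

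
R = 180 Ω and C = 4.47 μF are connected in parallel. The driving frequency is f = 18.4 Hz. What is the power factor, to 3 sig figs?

ω = 2πf = 115.6 rad/s
X_C = 1/(ωC) = 1940 Ω
Parallel: admittances add. Y = 1/R + jωC
Y = (0.00556 + j0.000517) S
|Y| = 0.00558 S → |Z| = 1/|Y| = 179 Ω, ∠Z = −∠Y = -5.31°
cos φ = cos(-5.31°) = 0.996

0.996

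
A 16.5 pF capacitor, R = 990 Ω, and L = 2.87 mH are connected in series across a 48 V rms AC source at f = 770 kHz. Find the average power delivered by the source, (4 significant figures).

ω = 2πf = 4.838e+06 rad/s
X_L = ωL = 13890 Ω
X_C = 1/(ωC) = 12530 Ω
Net reactance X = X_L − X_C = 1358 Ω
Z = 990.0 + j1358 Ω
|Z| = √(990.0² + 1358²) = 1681 Ω
∠Z = arctan(1358/990.0) = 53.91°
I = V/|Z| = 28.56 mA
P = VI cos φ = 48 × 0.02856 × cos(53.91°) = 807.4 mW

807.4 mW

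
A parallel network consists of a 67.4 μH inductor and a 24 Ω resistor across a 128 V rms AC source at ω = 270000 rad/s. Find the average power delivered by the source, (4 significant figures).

X_L = ωL = 18.20 Ω
Parallel: admittances add. Y = 1/R + 1/(jωL)
Y = (0.04167 − j0.05495) S
|Y| = 0.06896 S → |Z| = 1/|Y| = 14.50 Ω, ∠Z = −∠Y = 52.83°
I = V/|Z| = 8.827 A
P = VI cos φ = 128 × 8.827 × cos(52.83°) = 682.7 W

682.7 W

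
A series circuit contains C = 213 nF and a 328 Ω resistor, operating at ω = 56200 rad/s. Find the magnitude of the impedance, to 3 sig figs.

338 Ω

X_C = 1/(ωC) = 83.5 Ω
Z = 328 − j83.5 Ω
|Z| = √(328² + 83.5²) = 338 Ω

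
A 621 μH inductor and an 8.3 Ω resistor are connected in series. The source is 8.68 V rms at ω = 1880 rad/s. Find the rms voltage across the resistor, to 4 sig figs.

8.595 V

X_L = ωL = 1.167 Ω
Z = 8.300 + j1.167 Ω
|Z| = √(8.300² + 1.167²) = 8.382 Ω
I = V/|Z| = 1.036 A
V_R = I·|Z_R| = 1.036 × 8.300 = 8.595 V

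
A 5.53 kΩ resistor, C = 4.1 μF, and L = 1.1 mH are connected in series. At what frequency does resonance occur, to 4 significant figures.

ω₀ = 1/√(LC) = 1/√(0.0011 × 4.1e-06) = 14890 rad/s
f₀ = ω₀/(2π) = 2.370 kHz

2.370 kHz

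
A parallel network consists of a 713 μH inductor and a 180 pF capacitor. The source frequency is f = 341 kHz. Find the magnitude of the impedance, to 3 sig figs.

ω = 2πf = 2.143e+06 rad/s
X_L = ωL = 1530 Ω
X_C = 1/(ωC) = 2590 Ω
Parallel: admittances add. Y = 1/(jωL) + jωC
Y = (0 − j0.000269) S
|Y| = 0.000269 S → |Z| = 1/|Y| = 3720 Ω, ∠Z = −∠Y = 90.0°

3720 Ω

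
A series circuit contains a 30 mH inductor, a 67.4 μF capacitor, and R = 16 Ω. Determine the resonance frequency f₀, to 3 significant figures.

112 Hz

ω₀ = 1/√(LC) = 1/√(0.03 × 6.74e-05) = 703.2 rad/s
f₀ = ω₀/(2π) = 112 Hz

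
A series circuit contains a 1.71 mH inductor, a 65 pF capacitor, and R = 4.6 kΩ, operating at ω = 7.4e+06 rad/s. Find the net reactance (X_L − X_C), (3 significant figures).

10600 Ω

X_L = ωL = 12700 Ω
X_C = 1/(ωC) = 2080 Ω
X = 12700 − 2080 = 10600 Ω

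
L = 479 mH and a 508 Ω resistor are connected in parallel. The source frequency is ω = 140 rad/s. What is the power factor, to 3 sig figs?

X_L = ωL = 67.1 Ω
Parallel: admittances add. Y = 1/R + 1/(jωL)
Y = (0.00197 − j0.0149) S
|Y| = 0.0150 S → |Z| = 1/|Y| = 66.5 Ω, ∠Z = −∠Y = 82.5°
cos φ = cos(82.5°) = 0.131

0.131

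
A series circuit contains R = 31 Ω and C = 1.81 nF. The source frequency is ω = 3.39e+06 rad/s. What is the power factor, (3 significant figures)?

X_C = 1/(ωC) = 163 Ω
Z = 31.0 − j163 Ω
|Z| = √(31.0² + 163²) = 166 Ω
∠Z = arctan(-163/31.0) = -79.2°
cos φ = cos(-79.2°) = 0.187

0.187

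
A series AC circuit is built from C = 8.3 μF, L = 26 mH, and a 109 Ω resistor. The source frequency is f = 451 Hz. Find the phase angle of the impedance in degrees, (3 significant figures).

ω = 2πf = 2834 rad/s
X_L = ωL = 73.7 Ω
X_C = 1/(ωC) = 42.5 Ω
Net reactance X = X_L − X_C = 31.2 Ω
Z = 109 + j31.2 Ω
|Z| = √(109² + 31.2²) = 113 Ω
∠Z = arctan(31.2/109) = 16.0°

16.0°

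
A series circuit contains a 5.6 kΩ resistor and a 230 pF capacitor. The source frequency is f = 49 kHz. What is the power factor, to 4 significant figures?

0.3686

ω = 2πf = 307900 rad/s
X_C = 1/(ωC) = 14120 Ω
Z = 5600 − j14120 Ω
|Z| = √(5600² + 14120²) = 15190 Ω
∠Z = arctan(-14120/5600) = -68.37°
cos φ = cos(-68.37°) = 0.3686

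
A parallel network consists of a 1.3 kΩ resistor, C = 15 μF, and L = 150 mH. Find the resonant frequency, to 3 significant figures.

ω₀ = 1/√(LC) = 1/√(0.15 × 1.5e-05) = 666.7 rad/s
f₀ = ω₀/(2π) = 106 Hz

106 Hz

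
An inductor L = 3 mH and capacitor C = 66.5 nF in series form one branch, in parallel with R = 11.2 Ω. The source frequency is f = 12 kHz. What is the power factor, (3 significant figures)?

0.922

ω = 2πf = 75400 rad/s
X_L = ωL = 226 Ω
X_C = 1/(ωC) = 199 Ω
Branch 1: Z₁ = R = 11.2 Ω
Branch 2 (series LC): Z₂ = j(X_L − X_C) = j26.8 Ω
Parallel: Z = Z₁Z₂/(Z₁+Z₂), |Z| = 10.3 Ω, ∠Z = 22.7°
cos φ = cos(22.7°) = 0.922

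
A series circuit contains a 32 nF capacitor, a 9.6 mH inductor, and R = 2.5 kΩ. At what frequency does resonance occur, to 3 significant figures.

9.08 kHz

ω₀ = 1/√(LC) = 1/√(0.0096 × 3.2e-08) = 57050 rad/s
f₀ = ω₀/(2π) = 9.08 kHz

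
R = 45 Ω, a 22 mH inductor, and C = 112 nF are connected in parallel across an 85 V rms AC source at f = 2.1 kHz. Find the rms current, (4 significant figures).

1.896 A

ω = 2πf = 13190 rad/s
X_L = ωL = 290.3 Ω
X_C = 1/(ωC) = 676.7 Ω
Parallel: admittances add. Y = 1/R + 1/(jωL) + jωC
Y = (0.02222 − j0.001967) S
|Y| = 0.02231 S → |Z| = 1/|Y| = 44.82 Ω, ∠Z = −∠Y = 5.059°
I = V/|Z| = 85/44.82 = 1.896 A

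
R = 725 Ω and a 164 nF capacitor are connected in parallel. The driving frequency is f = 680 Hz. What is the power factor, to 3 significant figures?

ω = 2πf = 4273 rad/s
X_C = 1/(ωC) = 1430 Ω
Parallel: admittances add. Y = 1/R + jωC
Y = (0.00138 + j0.000701) S
|Y| = 0.00155 S → |Z| = 1/|Y| = 646 Ω, ∠Z = −∠Y = -26.9°
cos φ = cos(-26.9°) = 0.892

0.892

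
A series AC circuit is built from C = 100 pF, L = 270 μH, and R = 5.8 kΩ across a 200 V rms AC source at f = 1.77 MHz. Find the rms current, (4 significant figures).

32.42 mA

ω = 2πf = 1.112e+07 rad/s
X_L = ωL = 3003 Ω
X_C = 1/(ωC) = 899.2 Ω
Net reactance X = X_L − X_C = 2104 Ω
Z = 5800 + j2104 Ω
|Z| = √(5800² + 2104²) = 6170 Ω
I = V/|Z| = 200/6170 = 32.42 mA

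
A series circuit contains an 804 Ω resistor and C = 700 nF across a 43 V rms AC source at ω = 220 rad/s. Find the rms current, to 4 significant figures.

6.572 mA

X_C = 1/(ωC) = 6494 Ω
Z = 804.0 − j6494 Ω
|Z| = √(804.0² + 6494²) = 6543 Ω
I = V/|Z| = 43/6543 = 6.572 mA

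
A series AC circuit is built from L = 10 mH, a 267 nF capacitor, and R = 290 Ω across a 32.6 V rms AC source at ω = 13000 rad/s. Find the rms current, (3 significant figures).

98.7 mA

X_L = ωL = 130 Ω
X_C = 1/(ωC) = 288 Ω
Net reactance X = X_L − X_C = -158 Ω
Z = 290 − j158 Ω
|Z| = √(290² + 158²) = 330 Ω
I = V/|Z| = 32.6/330 = 98.7 mA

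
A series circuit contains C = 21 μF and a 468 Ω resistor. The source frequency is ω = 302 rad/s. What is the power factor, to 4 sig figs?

0.9477

X_C = 1/(ωC) = 157.7 Ω
Z = 468.0 − j157.7 Ω
|Z| = √(468.0² + 157.7²) = 493.8 Ω
∠Z = arctan(-157.7/468.0) = -18.62°
cos φ = cos(-18.62°) = 0.9477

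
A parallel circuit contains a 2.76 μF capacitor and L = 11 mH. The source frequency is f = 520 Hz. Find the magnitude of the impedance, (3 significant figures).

53.2 Ω

ω = 2πf = 3267 rad/s
X_L = ωL = 35.9 Ω
X_C = 1/(ωC) = 111 Ω
Parallel: admittances add. Y = 1/(jωL) + jωC
Y = (0 − j0.0188) S
|Y| = 0.0188 S → |Z| = 1/|Y| = 53.2 Ω, ∠Z = −∠Y = 90.0°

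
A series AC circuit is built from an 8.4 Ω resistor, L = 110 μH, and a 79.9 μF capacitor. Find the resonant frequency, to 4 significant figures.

ω₀ = 1/√(LC) = 1/√(0.00011 × 7.99e-05) = 10670 rad/s
f₀ = ω₀/(2π) = 1.698 kHz

1.698 kHz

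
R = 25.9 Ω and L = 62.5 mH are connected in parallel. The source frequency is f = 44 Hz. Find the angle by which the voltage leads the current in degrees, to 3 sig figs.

ω = 2πf = 276.5 rad/s
X_L = ωL = 17.3 Ω
Parallel: admittances add. Y = 1/R + 1/(jωL)
Y = (0.0386 − j0.0579) S
|Y| = 0.0696 S → |Z| = 1/|Y| = 14.4 Ω, ∠Z = −∠Y = 56.3°

56.3°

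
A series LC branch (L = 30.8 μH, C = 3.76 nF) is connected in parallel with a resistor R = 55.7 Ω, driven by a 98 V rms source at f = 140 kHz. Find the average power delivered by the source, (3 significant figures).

ω = 2πf = 879600 rad/s
X_L = ωL = 27.1 Ω
X_C = 1/(ωC) = 302 Ω
Branch 1: Z₁ = R = 55.7 Ω
Branch 2 (series LC): Z₂ = j(X_L − X_C) = −j275 Ω
Parallel: Z = Z₁Z₂/(Z₁+Z₂), |Z| = 54.6 Ω, ∠Z = -11.4°
I = V/|Z| = 1.80 A
P = VI cos φ = 98 × 1.80 × cos(-11.4°) = 172 W

172 W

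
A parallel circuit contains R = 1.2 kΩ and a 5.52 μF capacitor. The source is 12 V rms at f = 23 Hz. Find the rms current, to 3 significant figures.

13.8 mA

ω = 2πf = 144.5 rad/s
X_C = 1/(ωC) = 1250 Ω
Parallel: admittances add. Y = 1/R + jωC
Y = (0.000833 + j0.000798) S
|Y| = 0.00115 S → |Z| = 1/|Y| = 867 Ω, ∠Z = −∠Y = -43.7°
I = V/|Z| = 12/867 = 13.8 mA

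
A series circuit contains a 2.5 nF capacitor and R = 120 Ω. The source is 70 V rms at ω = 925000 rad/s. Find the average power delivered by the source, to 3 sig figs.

X_C = 1/(ωC) = 432 Ω
Z = 120 − j432 Ω
|Z| = √(120² + 432²) = 449 Ω
∠Z = arctan(-432/120) = -74.5°
I = V/|Z| = 156 mA
P = VI cos φ = 70 × 0.156 × cos(-74.5°) = 2.92 W

2.92 W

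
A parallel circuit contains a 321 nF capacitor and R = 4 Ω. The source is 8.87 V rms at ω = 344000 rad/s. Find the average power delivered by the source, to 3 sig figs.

19.7 W

X_C = 1/(ωC) = 9.06 Ω
Parallel: admittances add. Y = 1/R + jωC
Y = (0.250 + j0.110) S
|Y| = 0.273 S → |Z| = 1/|Y| = 3.66 Ω, ∠Z = −∠Y = -23.8°
I = V/|Z| = 2.42 A
P = VI cos φ = 8.87 × 2.42 × cos(-23.8°) = 19.7 W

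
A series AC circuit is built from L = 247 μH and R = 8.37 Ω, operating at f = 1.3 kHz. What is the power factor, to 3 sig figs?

ω = 2πf = 8168 rad/s
X_L = ωL = 2.02 Ω
Z = 8.37 + j2.02 Ω
|Z| = √(8.37² + 2.02²) = 8.61 Ω
∠Z = arctan(2.02/8.37) = 13.6°
cos φ = cos(13.6°) = 0.972

0.972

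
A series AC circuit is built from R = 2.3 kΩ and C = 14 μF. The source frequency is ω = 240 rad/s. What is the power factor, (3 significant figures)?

0.992

X_C = 1/(ωC) = 298 Ω
Z = 2300 − j298 Ω
|Z| = √(2300² + 298²) = 2320 Ω
∠Z = arctan(-298/2300) = -7.37°
cos φ = cos(-7.37°) = 0.992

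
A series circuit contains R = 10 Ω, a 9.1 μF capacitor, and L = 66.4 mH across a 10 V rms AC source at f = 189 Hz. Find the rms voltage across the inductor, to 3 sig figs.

46.5 V

ω = 2πf = 1188 rad/s
X_L = ωL = 78.9 Ω
X_C = 1/(ωC) = 92.5 Ω
Net reactance X = X_L − X_C = -13.7 Ω
Z = 10.0 − j13.7 Ω
|Z| = √(10.0² + 13.7²) = 17.0 Ω
I = V/|Z| = 590 mA
V_L = I·|Z_L| = 0.590 × 78.9 = 46.5 V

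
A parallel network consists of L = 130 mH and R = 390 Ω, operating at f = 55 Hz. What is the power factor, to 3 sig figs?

ω = 2πf = 345.6 rad/s
X_L = ωL = 44.9 Ω
Parallel: admittances add. Y = 1/R + 1/(jωL)
Y = (0.00256 − j0.0223) S
|Y| = 0.0224 S → |Z| = 1/|Y| = 44.6 Ω, ∠Z = −∠Y = 83.4°
cos φ = cos(83.4°) = 0.114

0.114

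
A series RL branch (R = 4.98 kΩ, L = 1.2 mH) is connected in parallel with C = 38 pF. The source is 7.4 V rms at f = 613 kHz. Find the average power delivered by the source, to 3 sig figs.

ω = 2πf = 3.852e+06 rad/s
X_L = ωL = 4620 Ω
X_C = 1/(ωC) = 6830 Ω
Branch 1 (R+jX_L): Z₁ = 4980 + j4620 Ω, |Z₁| = 6790 Ω
Branch 2 (−jX_C): Z₂ = −j6830 Ω
Parallel: Z = Z₁Z₂/(Z₁+Z₂), |Z| = 8520 Ω, ∠Z = -23.2°
I = V/|Z| = 869 μA
P = VI cos φ = 7.4 × 0.000869 × cos(-23.2°) = 5.91 mW

5.91 mW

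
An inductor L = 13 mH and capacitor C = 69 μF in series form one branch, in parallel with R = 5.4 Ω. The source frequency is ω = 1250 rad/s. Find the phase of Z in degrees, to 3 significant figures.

49.2°

X_L = ωL = 16.2 Ω
X_C = 1/(ωC) = 11.6 Ω
Branch 1: Z₁ = R = 5.40 Ω
Branch 2 (series LC): Z₂ = j(X_L − X_C) = j4.66 Ω
Parallel: Z = Z₁Z₂/(Z₁+Z₂), |Z| = 3.53 Ω, ∠Z = 49.2°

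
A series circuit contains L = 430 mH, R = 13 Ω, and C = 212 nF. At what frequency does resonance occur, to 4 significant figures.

ω₀ = 1/√(LC) = 1/√(0.43 × 2.12e-07) = 3312 rad/s
f₀ = ω₀/(2π) = 527.1 Hz

527.1 Hz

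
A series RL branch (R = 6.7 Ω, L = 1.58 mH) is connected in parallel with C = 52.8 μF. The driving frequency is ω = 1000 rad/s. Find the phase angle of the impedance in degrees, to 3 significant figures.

-7.84°

X_L = ωL = 1.58 Ω
X_C = 1/(ωC) = 18.9 Ω
Branch 1 (R+jX_L): Z₁ = 6.70 + j1.58 Ω, |Z₁| = 6.88 Ω
Branch 2 (−jX_C): Z₂ = −j18.9 Ω
Parallel: Z = Z₁Z₂/(Z₁+Z₂), |Z| = 7.01 Ω, ∠Z = -7.84°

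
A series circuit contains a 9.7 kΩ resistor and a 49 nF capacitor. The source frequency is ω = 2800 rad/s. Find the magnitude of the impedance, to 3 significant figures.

12100 Ω

X_C = 1/(ωC) = 7290 Ω
Z = 9700 − j7290 Ω
|Z| = √(9700² + 7290²) = 12100 Ω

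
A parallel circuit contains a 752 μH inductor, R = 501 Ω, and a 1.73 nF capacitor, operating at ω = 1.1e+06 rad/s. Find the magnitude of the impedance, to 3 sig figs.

473 Ω

X_L = ωL = 827 Ω
X_C = 1/(ωC) = 525 Ω
Parallel: admittances add. Y = 1/R + 1/(jωL) + jωC
Y = (0.00200 + j0.000694) S
|Y| = 0.00211 S → |Z| = 1/|Y| = 473 Ω, ∠Z = −∠Y = -19.2°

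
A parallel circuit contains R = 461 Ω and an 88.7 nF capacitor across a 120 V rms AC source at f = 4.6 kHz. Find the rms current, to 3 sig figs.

ω = 2πf = 28900 rad/s
X_C = 1/(ωC) = 390 Ω
Parallel: admittances add. Y = 1/R + jωC
Y = (0.00217 + j0.00256) S
|Y| = 0.00336 S → |Z| = 1/|Y| = 298 Ω, ∠Z = −∠Y = -49.8°
I = V/|Z| = 120/298 = 403 mA

403 mA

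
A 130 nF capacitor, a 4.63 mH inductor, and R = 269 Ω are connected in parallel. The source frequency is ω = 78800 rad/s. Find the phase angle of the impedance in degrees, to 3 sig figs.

X_L = ωL = 365 Ω
X_C = 1/(ωC) = 97.6 Ω
Parallel: admittances add. Y = 1/R + 1/(jωL) + jωC
Y = (0.00372 + j0.00750) S
|Y| = 0.00837 S → |Z| = 1/|Y| = 119 Ω, ∠Z = −∠Y = -63.6°

-63.6°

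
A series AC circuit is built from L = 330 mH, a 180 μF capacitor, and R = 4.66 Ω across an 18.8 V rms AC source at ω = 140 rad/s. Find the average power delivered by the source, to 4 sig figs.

X_L = ωL = 46.20 Ω
X_C = 1/(ωC) = 39.68 Ω
Net reactance X = X_L − X_C = 6.517 Ω
Z = 4.660 + j6.517 Ω
|Z| = √(4.660² + 6.517²) = 8.012 Ω
∠Z = arctan(6.517/4.660) = 54.44°
I = V/|Z| = 2.346 A
P = VI cos φ = 18.8 × 2.346 × cos(54.44°) = 25.66 W

25.66 W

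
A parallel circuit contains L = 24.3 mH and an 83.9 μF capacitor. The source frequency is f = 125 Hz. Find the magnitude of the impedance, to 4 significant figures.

74.08 Ω

ω = 2πf = 785.4 rad/s
X_L = ωL = 19.09 Ω
X_C = 1/(ωC) = 15.18 Ω
Parallel: admittances add. Y = 1/(jωL) + jωC
Y = (0 + j0.01350) S
|Y| = 0.01350 S → |Z| = 1/|Y| = 74.08 Ω, ∠Z = −∠Y = -90.00°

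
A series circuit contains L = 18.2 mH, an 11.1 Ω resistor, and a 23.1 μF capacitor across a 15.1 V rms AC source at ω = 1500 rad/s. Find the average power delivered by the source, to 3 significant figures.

20.1 W

X_L = ωL = 27.3 Ω
X_C = 1/(ωC) = 28.9 Ω
Net reactance X = X_L − X_C = -1.56 Ω
Z = 11.1 − j1.56 Ω
|Z| = √(11.1² + 1.56²) = 11.2 Ω
∠Z = arctan(-1.56/11.1) = -8.00°
I = V/|Z| = 1.35 A
P = VI cos φ = 15.1 × 1.35 × cos(-8.00°) = 20.1 W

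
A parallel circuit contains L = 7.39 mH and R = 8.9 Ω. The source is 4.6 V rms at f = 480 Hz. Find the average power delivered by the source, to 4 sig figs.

2.378 W

ω = 2πf = 3016 rad/s
X_L = ωL = 22.29 Ω
Parallel: admittances add. Y = 1/R + 1/(jωL)
Y = (0.1124 − j0.04487) S
|Y| = 0.1210 S → |Z| = 1/|Y| = 8.265 Ω, ∠Z = −∠Y = 21.77°
I = V/|Z| = 556.5 mA
P = VI cos φ = 4.6 × 0.5565 × cos(21.77°) = 2.378 W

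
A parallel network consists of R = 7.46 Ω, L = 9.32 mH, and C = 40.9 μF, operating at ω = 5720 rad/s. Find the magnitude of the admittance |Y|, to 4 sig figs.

253.5 mS

X_L = ωL = 53.31 Ω
X_C = 1/(ωC) = 4.274 Ω
Parallel: admittances add. Y = 1/R + 1/(jωL) + jωC
Y = (0.1340 + j0.2152) S
|Y| = 0.2535 S → |Z| = 1/|Y| = 3.944 Ω, ∠Z = −∠Y = -58.08°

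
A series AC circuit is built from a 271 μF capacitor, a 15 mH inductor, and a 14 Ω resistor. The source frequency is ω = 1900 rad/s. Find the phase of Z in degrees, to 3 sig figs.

62.2°

X_L = ωL = 28.5 Ω
X_C = 1/(ωC) = 1.94 Ω
Net reactance X = X_L − X_C = 26.6 Ω
Z = 14.0 + j26.6 Ω
|Z| = √(14.0² + 26.6²) = 30.0 Ω
∠Z = arctan(26.6/14.0) = 62.2°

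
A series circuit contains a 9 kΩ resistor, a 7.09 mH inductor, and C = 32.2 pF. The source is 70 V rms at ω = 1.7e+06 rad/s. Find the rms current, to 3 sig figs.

6.40 mA

X_L = ωL = 12100 Ω
X_C = 1/(ωC) = 18300 Ω
Net reactance X = X_L − X_C = -6220 Ω
Z = 9000 − j6220 Ω
|Z| = √(9000² + 6220²) = 10900 Ω
I = V/|Z| = 70/10900 = 6.40 mA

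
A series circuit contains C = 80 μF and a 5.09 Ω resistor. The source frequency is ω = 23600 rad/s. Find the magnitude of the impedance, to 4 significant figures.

X_C = 1/(ωC) = 0.5297 Ω
Z = 5.090 − j0.5297 Ω
|Z| = √(5.090² + 0.5297²) = 5.117 Ω

5.117 Ω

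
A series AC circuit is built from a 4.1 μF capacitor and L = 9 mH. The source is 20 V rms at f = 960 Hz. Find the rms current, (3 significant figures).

ω = 2πf = 6032 rad/s
X_L = ωL = 54.3 Ω
X_C = 1/(ωC) = 40.4 Ω
Net reactance X = X_L − X_C = 13.9 Ω
Z = j13.9 Ω
|Z| = √(0² + 13.9²) = 13.9 Ω
I = V/|Z| = 20/13.9 = 1.44 A

1.44 A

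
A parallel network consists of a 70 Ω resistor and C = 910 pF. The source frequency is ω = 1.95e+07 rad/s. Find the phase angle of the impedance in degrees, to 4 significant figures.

X_C = 1/(ωC) = 56.35 Ω
Parallel: admittances add. Y = 1/R + jωC
Y = (0.01429 + j0.01775) S
|Y| = 0.02278 S → |Z| = 1/|Y| = 43.90 Ω, ∠Z = −∠Y = -51.16°

-51.16°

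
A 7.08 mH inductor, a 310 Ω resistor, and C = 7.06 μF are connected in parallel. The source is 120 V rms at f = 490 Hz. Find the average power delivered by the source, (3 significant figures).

ω = 2πf = 3079 rad/s
X_L = ωL = 21.8 Ω
X_C = 1/(ωC) = 46.0 Ω
Parallel: admittances add. Y = 1/R + 1/(jωL) + jωC
Y = (0.00323 − j0.0241) S
|Y| = 0.0244 S → |Z| = 1/|Y| = 41.1 Ω, ∠Z = −∠Y = 82.4°
I = V/|Z| = 2.92 A
P = VI cos φ = 120 × 2.92 × cos(82.4°) = 46.5 W

46.5 W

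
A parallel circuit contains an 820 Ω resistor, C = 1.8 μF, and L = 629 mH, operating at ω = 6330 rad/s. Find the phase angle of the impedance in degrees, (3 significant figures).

X_L = ωL = 3980 Ω
X_C = 1/(ωC) = 87.8 Ω
Parallel: admittances add. Y = 1/R + 1/(jωL) + jωC
Y = (0.00122 + j0.0111) S
|Y| = 0.0112 S → |Z| = 1/|Y| = 89.2 Ω, ∠Z = −∠Y = -83.8°

-83.8°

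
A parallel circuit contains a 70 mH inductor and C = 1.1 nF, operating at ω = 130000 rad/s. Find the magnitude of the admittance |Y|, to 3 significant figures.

X_L = ωL = 9100 Ω
X_C = 1/(ωC) = 6990 Ω
Parallel: admittances add. Y = 1/(jωL) + jωC
Y = (0 + j3.31e-05) S
|Y| = 3.31e-05 S → |Z| = 1/|Y| = 30200 Ω, ∠Z = −∠Y = -90.0°

33.1 μS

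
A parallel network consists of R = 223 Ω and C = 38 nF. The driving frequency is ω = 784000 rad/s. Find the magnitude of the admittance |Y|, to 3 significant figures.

30.1 mS

X_C = 1/(ωC) = 33.6 Ω
Parallel: admittances add. Y = 1/R + jωC
Y = (0.00448 + j0.0298) S
|Y| = 0.0301 S → |Z| = 1/|Y| = 33.2 Ω, ∠Z = −∠Y = -81.4°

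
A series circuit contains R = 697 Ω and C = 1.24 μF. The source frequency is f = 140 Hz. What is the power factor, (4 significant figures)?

0.6052

ω = 2πf = 879.6 rad/s
X_C = 1/(ωC) = 916.8 Ω
Z = 697.0 − j916.8 Ω
|Z| = √(697.0² + 916.8²) = 1152 Ω
∠Z = arctan(-916.8/697.0) = -52.76°
cos φ = cos(-52.76°) = 0.6052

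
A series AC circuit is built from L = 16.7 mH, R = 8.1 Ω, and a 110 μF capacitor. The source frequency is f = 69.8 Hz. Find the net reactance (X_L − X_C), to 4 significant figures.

ω = 2πf = 438.6 rad/s
X_L = ωL = 7.324 Ω
X_C = 1/(ωC) = 20.73 Ω
X = 7.324 − 20.73 = -13.40 Ω

-13.40 Ω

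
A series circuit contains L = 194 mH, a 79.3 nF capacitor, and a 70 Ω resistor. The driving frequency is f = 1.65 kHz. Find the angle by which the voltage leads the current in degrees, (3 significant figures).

85.0°

ω = 2πf = 10370 rad/s
X_L = ωL = 2010 Ω
X_C = 1/(ωC) = 1220 Ω
Net reactance X = X_L − X_C = 795 Ω
Z = 70.0 + j795 Ω
|Z| = √(70.0² + 795²) = 798 Ω
∠Z = arctan(795/70.0) = 85.0°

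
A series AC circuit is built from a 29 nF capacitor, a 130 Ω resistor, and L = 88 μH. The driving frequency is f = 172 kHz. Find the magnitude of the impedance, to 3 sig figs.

145 Ω

ω = 2πf = 1.081e+06 rad/s
X_L = ωL = 95.1 Ω
X_C = 1/(ωC) = 31.9 Ω
Net reactance X = X_L − X_C = 63.2 Ω
Z = 130 + j63.2 Ω
|Z| = √(130² + 63.2²) = 145 Ω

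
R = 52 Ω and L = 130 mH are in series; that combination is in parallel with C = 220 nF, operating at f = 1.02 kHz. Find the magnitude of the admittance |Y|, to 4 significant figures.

227.0 μS

ω = 2πf = 6409 rad/s
X_L = ωL = 833.2 Ω
X_C = 1/(ωC) = 709.2 Ω
Branch 1 (R+jX_L): Z₁ = 52.00 + j833.2 Ω, |Z₁| = 834.8 Ω
Branch 2 (−jX_C): Z₂ = −j709.2 Ω
Parallel: Z = Z₁Z₂/(Z₁+Z₂), |Z| = 4406 Ω, ∠Z = -70.80°
|Y| = 1/|Z| = 227.0 μS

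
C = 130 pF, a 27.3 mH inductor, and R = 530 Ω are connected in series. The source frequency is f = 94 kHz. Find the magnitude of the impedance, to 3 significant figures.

ω = 2πf = 590600 rad/s
X_L = ωL = 16100 Ω
X_C = 1/(ωC) = 13000 Ω
Net reactance X = X_L − X_C = 3100 Ω
Z = 530 + j3100 Ω
|Z| = √(530² + 3100²) = 3140 Ω

3140 Ω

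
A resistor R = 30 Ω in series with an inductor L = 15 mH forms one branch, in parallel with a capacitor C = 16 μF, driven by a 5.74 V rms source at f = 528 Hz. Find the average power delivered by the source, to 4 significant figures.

292.8 mW

ω = 2πf = 3318 rad/s
X_L = ωL = 49.76 Ω
X_C = 1/(ωC) = 18.84 Ω
Branch 1 (R+jX_L): Z₁ = 30.00 + j49.76 Ω, |Z₁| = 58.11 Ω
Branch 2 (−jX_C): Z₂ = −j18.84 Ω
Parallel: Z = Z₁Z₂/(Z₁+Z₂), |Z| = 25.41 Ω, ∠Z = -76.95°
I = V/|Z| = 225.9 mA
P = VI cos φ = 5.74 × 0.2259 × cos(-76.95°) = 292.8 mW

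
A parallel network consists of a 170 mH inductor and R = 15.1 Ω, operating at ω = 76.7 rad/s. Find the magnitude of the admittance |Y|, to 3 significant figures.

X_L = ωL = 13.0 Ω
Parallel: admittances add. Y = 1/R + 1/(jωL)
Y = (0.0662 − j0.0767) S
|Y| = 0.101 S → |Z| = 1/|Y| = 9.87 Ω, ∠Z = −∠Y = 49.2°

101 mS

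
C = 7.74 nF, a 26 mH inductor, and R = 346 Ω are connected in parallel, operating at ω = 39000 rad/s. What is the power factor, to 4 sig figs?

X_L = ωL = 1014 Ω
X_C = 1/(ωC) = 3313 Ω
Parallel: admittances add. Y = 1/R + 1/(jωL) + jωC
Y = (0.002890 − j0.0006843) S
|Y| = 0.002970 S → |Z| = 1/|Y| = 336.7 Ω, ∠Z = −∠Y = 13.32°
cos φ = cos(13.32°) = 0.9731

0.9731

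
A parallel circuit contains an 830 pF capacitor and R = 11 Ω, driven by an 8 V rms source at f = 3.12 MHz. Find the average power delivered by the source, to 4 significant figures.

ω = 2πf = 1.96e+07 rad/s
X_C = 1/(ωC) = 61.46 Ω
Parallel: admittances add. Y = 1/R + jωC
Y = (0.09091 + j0.01627) S
|Y| = 0.09235 S → |Z| = 1/|Y| = 10.83 Ω, ∠Z = −∠Y = -10.15°
I = V/|Z| = 738.8 mA
P = VI cos φ = 8 × 0.7388 × cos(-10.15°) = 5.818 W

5.818 W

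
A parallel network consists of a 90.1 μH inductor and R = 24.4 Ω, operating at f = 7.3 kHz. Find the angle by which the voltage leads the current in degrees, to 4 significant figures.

80.39°

ω = 2πf = 45870 rad/s
X_L = ωL = 4.133 Ω
Parallel: admittances add. Y = 1/R + 1/(jωL)
Y = (0.04098 − j0.2420) S
|Y| = 0.2454 S → |Z| = 1/|Y| = 4.075 Ω, ∠Z = −∠Y = 80.39°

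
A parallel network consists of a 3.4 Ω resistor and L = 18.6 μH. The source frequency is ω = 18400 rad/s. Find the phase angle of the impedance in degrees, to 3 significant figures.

84.3°

X_L = ωL = 0.342 Ω
Parallel: admittances add. Y = 1/R + 1/(jωL)
Y = (0.294 − j2.92) S
|Y| = 2.94 S → |Z| = 1/|Y| = 0.341 Ω, ∠Z = −∠Y = 84.3°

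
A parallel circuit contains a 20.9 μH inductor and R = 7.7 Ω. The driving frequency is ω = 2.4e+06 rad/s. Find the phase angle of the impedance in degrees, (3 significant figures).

8.73°

X_L = ωL = 50.2 Ω
Parallel: admittances add. Y = 1/R + 1/(jωL)
Y = (0.130 − j0.0199) S
|Y| = 0.131 S → |Z| = 1/|Y| = 7.61 Ω, ∠Z = −∠Y = 8.73°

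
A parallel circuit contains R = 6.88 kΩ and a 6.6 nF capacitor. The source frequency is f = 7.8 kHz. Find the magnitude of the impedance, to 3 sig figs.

2820 Ω

ω = 2πf = 49010 rad/s
X_C = 1/(ωC) = 3090 Ω
Parallel: admittances add. Y = 1/R + jωC
Y = (0.000145 + j0.000323) S
|Y| = 0.000355 S → |Z| = 1/|Y| = 2820 Ω, ∠Z = −∠Y = -65.8°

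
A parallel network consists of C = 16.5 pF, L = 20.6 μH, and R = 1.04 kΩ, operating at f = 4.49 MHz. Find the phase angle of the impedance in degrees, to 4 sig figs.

ω = 2πf = 2.821e+07 rad/s
X_L = ωL = 581.2 Ω
X_C = 1/(ωC) = 2148 Ω
Parallel: admittances add. Y = 1/R + 1/(jωL) + jωC
Y = (0.0009615 − j0.001255) S
|Y| = 0.001581 S → |Z| = 1/|Y| = 632.4 Ω, ∠Z = −∠Y = 52.55°

52.55°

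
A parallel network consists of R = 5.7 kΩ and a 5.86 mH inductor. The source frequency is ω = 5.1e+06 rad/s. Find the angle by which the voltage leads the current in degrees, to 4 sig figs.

10.80°

X_L = ωL = 29890 Ω
Parallel: admittances add. Y = 1/R + 1/(jωL)
Y = (0.0001754 − j3.346e-05) S
|Y| = 0.0001786 S → |Z| = 1/|Y| = 5599 Ω, ∠Z = −∠Y = 10.80°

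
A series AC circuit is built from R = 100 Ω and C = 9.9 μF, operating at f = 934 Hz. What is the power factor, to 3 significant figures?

ω = 2πf = 5868 rad/s
X_C = 1/(ωC) = 17.2 Ω
Z = 100 − j17.2 Ω
|Z| = √(100² + 17.2²) = 101 Ω
∠Z = arctan(-17.2/100) = -9.77°
cos φ = cos(-9.77°) = 0.986

0.986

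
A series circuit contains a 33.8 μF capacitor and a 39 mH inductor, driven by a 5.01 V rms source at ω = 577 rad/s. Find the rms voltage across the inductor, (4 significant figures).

3.918 V

X_L = ωL = 22.50 Ω
X_C = 1/(ωC) = 51.28 Ω
Net reactance X = X_L − X_C = -28.77 Ω
Z = − j28.77 Ω
|Z| = √(0² + 28.77²) = 28.77 Ω
I = V/|Z| = 174.1 mA
V_L = I·|Z_L| = 0.1741 × 22.50 = 3.918 V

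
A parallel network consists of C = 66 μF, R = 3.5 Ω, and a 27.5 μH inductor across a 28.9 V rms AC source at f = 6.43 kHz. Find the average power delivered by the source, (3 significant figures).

239 W

ω = 2πf = 40400 rad/s
X_L = ωL = 1.11 Ω
X_C = 1/(ωC) = 0.375 Ω
Parallel: admittances add. Y = 1/R + 1/(jωL) + jωC
Y = (0.286 + j1.77) S
|Y| = 1.79 S → |Z| = 1/|Y| = 0.559 Ω, ∠Z = −∠Y = -80.8°
I = V/|Z| = 51.7 A
P = VI cos φ = 28.9 × 51.7 × cos(-80.8°) = 239 W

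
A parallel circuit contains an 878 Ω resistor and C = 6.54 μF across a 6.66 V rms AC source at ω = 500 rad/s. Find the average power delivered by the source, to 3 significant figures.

50.5 mW

X_C = 1/(ωC) = 306 Ω
Parallel: admittances add. Y = 1/R + jωC
Y = (0.00114 + j0.00327) S
|Y| = 0.00346 S → |Z| = 1/|Y| = 289 Ω, ∠Z = −∠Y = -70.8°
I = V/|Z| = 23.1 mA
P = VI cos φ = 6.66 × 0.0231 × cos(-70.8°) = 50.5 mW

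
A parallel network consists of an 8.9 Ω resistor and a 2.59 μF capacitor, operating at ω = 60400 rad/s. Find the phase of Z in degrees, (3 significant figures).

-54.3°

X_C = 1/(ωC) = 6.39 Ω
Parallel: admittances add. Y = 1/R + jωC
Y = (0.112 + j0.156) S
|Y| = 0.193 S → |Z| = 1/|Y| = 5.19 Ω, ∠Z = −∠Y = -54.3°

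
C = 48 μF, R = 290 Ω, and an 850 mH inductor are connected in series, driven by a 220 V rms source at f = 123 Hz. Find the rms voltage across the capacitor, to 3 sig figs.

8.55 V

ω = 2πf = 772.8 rad/s
X_L = ωL = 657 Ω
X_C = 1/(ωC) = 27.0 Ω
Net reactance X = X_L − X_C = 630 Ω
Z = 290 + j630 Ω
|Z| = √(290² + 630²) = 693 Ω
I = V/|Z| = 317 mA
V_C = I·|Z_C| = 0.317 × 27.0 = 8.55 V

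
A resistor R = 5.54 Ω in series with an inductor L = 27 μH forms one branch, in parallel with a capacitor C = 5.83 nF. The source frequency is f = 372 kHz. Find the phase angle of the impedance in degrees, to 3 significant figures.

ω = 2πf = 2.337e+06 rad/s
X_L = ωL = 63.1 Ω
X_C = 1/(ωC) = 73.4 Ω
Branch 1 (R+jX_L): Z₁ = 5.54 + j63.1 Ω, |Z₁| = 63.4 Ω
Branch 2 (−jX_C): Z₂ = −j73.4 Ω
Parallel: Z = Z₁Z₂/(Z₁+Z₂), |Z| = 398 Ω, ∠Z = 56.7°

56.7°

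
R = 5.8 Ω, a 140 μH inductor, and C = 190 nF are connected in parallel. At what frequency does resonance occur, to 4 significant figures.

ω₀ = 1/√(LC) = 1/√(0.00014 × 1.9e-07) = 193900 rad/s
f₀ = ω₀/(2π) = 30.86 kHz

30.86 kHz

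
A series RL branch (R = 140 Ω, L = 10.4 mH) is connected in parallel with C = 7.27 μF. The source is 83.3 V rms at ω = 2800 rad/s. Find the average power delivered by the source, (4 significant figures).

X_L = ωL = 29.12 Ω
X_C = 1/(ωC) = 49.13 Ω
Branch 1 (R+jX_L): Z₁ = 140.0 + j29.12 Ω, |Z₁| = 143.0 Ω
Branch 2 (−jX_C): Z₂ = −j49.13 Ω
Parallel: Z = Z₁Z₂/(Z₁+Z₂), |Z| = 49.67 Ω, ∠Z = -70.12°
I = V/|Z| = 1.677 A
P = VI cos φ = 83.3 × 1.677 × cos(-70.12°) = 47.51 W

47.51 W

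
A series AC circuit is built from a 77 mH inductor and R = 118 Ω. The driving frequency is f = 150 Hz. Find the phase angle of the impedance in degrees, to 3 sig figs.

31.6°

ω = 2πf = 942.5 rad/s
X_L = ωL = 72.6 Ω
Z = 118 + j72.6 Ω
|Z| = √(118² + 72.6²) = 139 Ω
∠Z = arctan(72.6/118) = 31.6°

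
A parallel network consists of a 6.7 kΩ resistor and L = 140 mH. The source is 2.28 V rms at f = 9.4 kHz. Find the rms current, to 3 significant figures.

438 μA

ω = 2πf = 59060 rad/s
X_L = ωL = 8270 Ω
Parallel: admittances add. Y = 1/R + 1/(jωL)
Y = (0.000149 − j0.000121) S
|Y| = 0.000192 S → |Z| = 1/|Y| = 5210 Ω, ∠Z = −∠Y = 39.0°
I = V/|Z| = 2.28/5210 = 438 μA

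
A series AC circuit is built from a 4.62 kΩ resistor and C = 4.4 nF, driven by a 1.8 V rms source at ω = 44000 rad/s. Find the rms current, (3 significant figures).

X_C = 1/(ωC) = 5170 Ω
Z = 4620 − j5170 Ω
|Z| = √(4620² + 5170²) = 6930 Ω
I = V/|Z| = 1.8/6930 = 260 μA

260 μA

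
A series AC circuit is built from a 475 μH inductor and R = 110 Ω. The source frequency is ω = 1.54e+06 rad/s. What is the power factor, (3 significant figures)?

0.149

X_L = ωL = 732 Ω
Z = 110 + j732 Ω
|Z| = √(110² + 732²) = 740 Ω
∠Z = arctan(732/110) = 81.4°
cos φ = cos(81.4°) = 0.149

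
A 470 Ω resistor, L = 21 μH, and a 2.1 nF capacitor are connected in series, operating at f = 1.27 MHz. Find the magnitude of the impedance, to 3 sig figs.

ω = 2πf = 7.98e+06 rad/s
X_L = ωL = 168 Ω
X_C = 1/(ωC) = 59.7 Ω
Net reactance X = X_L − X_C = 108 Ω
Z = 470 + j108 Ω
|Z| = √(470² + 108²) = 482 Ω

482 Ω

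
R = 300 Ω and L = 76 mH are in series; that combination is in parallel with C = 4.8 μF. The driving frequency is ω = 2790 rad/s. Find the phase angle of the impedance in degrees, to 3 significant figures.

-79.4°

X_L = ωL = 212 Ω
X_C = 1/(ωC) = 74.7 Ω
Branch 1 (R+jX_L): Z₁ = 300 + j212 Ω, |Z₁| = 367 Ω
Branch 2 (−jX_C): Z₂ = −j74.7 Ω
Parallel: Z = Z₁Z₂/(Z₁+Z₂), |Z| = 83.1 Ω, ∠Z = -79.4°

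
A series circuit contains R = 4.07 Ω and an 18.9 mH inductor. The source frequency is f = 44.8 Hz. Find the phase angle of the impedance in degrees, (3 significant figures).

52.6°

ω = 2πf = 281.5 rad/s
X_L = ωL = 5.32 Ω
Z = 4.07 + j5.32 Ω
|Z| = √(4.07² + 5.32²) = 6.70 Ω
∠Z = arctan(5.32/4.07) = 52.6°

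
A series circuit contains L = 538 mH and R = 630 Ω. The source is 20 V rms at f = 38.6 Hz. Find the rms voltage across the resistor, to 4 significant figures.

ω = 2πf = 242.5 rad/s
X_L = ωL = 130.5 Ω
Z = 630.0 + j130.5 Ω
|Z| = √(630.0² + 130.5²) = 643.4 Ω
I = V/|Z| = 31.09 mA
V_R = I·|Z_R| = 0.03109 × 630.0 = 19.58 V

19.58 V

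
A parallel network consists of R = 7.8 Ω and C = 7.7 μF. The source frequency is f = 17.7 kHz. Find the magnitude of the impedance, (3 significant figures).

1.15 Ω

ω = 2πf = 111200 rad/s
X_C = 1/(ωC) = 1.17 Ω
Parallel: admittances add. Y = 1/R + jωC
Y = (0.128 + j0.856) S
|Y| = 0.866 S → |Z| = 1/|Y| = 1.15 Ω, ∠Z = −∠Y = -81.5°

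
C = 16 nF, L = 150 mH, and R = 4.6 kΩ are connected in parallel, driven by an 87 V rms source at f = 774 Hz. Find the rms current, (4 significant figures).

114.1 mA

ω = 2πf = 4863 rad/s
X_L = ωL = 729.5 Ω
X_C = 1/(ωC) = 12850 Ω
Parallel: admittances add. Y = 1/R + 1/(jωL) + jωC
Y = (0.0002174 − j0.001293) S
|Y| = 0.001311 S → |Z| = 1/|Y| = 762.7 Ω, ∠Z = −∠Y = 80.46°
I = V/|Z| = 87/762.7 = 114.1 mA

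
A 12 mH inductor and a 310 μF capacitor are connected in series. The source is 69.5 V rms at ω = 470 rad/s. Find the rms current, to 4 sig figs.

X_L = ωL = 5.640 Ω
X_C = 1/(ωC) = 6.863 Ω
Net reactance X = X_L − X_C = -1.223 Ω
Z = − j1.223 Ω
|Z| = √(0² + 1.223²) = 1.223 Ω
I = V/|Z| = 69.5/1.223 = 56.81 A

56.81 A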